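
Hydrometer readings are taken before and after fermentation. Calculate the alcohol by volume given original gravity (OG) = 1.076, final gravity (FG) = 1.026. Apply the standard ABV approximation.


ABV = (OG − FG) · 131.25
ABV = (1.076 − 1.026) · 131.25

6.5625 % ABV


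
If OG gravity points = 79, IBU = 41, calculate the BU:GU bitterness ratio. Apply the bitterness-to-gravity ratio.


BU:GU = IBU / OG_points
BU:GU = 41 / 79

0.5190


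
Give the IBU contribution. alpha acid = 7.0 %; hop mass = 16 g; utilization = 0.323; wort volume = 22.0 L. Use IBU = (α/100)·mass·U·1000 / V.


IBU = (7.0/100)·16·0.323·1000 / 22.0

16.4436 IBU


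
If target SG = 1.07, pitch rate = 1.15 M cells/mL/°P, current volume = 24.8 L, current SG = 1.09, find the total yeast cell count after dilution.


V_w = V·((SG_c−1)/(SG_t−1)−1);  °P = 259 − 259/SG_t;  cells = rate·(V+V_w)·°P
V_w = 24.8·((1.09−1)/(1.07−1)−1) = 7.0857
V_final = 24.8 + 7.0857 = 31.8857
°P = 259 − 259/1.07 = 16.9439
cells = 1.15·31.8857·16.9439

621.3095 billion cells


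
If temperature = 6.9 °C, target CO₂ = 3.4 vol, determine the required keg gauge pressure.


psi = vols/(0.01821 + 0.09011·e^(−0.04·T)) − 14.695
psi = 3.4/(0.01821 + 0.09011·e^(−0.04·6.9)) − 14.695

24.5720 psi


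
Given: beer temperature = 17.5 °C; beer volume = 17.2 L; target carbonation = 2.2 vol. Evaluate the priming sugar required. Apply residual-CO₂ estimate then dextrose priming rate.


residual = 14.695·(0.01821 + 0.09011·e^(−0.04·T));  sugar = (target − residual)·4.0·V
residual = 14.695·(0.01821 + 0.09011·e^(−0.04·17.5)) = 0.9252
sugar = (2.2 − 0.9252)·4.0·17.2

87.7092 g


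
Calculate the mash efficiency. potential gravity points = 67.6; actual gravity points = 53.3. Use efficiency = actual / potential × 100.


efficiency = 53.3 / 67.6 × 100

78.8462 %


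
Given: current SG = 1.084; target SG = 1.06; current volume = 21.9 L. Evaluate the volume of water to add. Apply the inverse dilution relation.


V_water = V·((SG_curr − 1)/(SG_target − 1) − 1)
V_water = 21.9·((1.084 − 1)/(1.06 − 1) − 1)

8.7600 L


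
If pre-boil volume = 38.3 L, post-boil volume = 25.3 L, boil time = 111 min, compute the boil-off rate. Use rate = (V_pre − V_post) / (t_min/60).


rate = (38.3 − 25.3) / (111/60)

7.0270 L/hr


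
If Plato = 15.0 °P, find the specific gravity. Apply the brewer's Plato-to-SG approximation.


SG = 259/(259 − P)
SG = 259/(259 − 15.0)

1.0615


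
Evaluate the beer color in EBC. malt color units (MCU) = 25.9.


SRM = 1.4922·MCU^0.6859;  EBC = SRM·1.97
SRM = 1.4922·25.9^0.6859 = 13.9062
EBC = 13.9062·1.97

27.3953 EBC


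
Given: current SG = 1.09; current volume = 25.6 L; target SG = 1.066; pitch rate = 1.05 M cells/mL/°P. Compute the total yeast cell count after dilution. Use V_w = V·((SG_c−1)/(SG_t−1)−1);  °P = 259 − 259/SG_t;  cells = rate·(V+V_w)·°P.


V_w = 25.6·((1.09−1)/(1.066−1)−1) = 9.3091
V_final = 25.6 + 9.3091 = 34.9091
°P = 259 − 259/1.066 = 16.0356
cells = 1.05·34.9091·16.0356

587.7794 billion cells


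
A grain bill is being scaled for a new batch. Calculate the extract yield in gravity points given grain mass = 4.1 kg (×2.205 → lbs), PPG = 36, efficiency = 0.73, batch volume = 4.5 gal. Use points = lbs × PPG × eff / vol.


lbs = 4.1 × 2.205 = 9.0405
points = 9.0405 × 36 × 0.73 / 4.5

52.7965 points


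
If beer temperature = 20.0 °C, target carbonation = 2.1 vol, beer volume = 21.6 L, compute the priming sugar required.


residual = 14.695·(0.01821 + 0.09011·e^(−0.04·T));  sugar = (target − residual)·4.0·V
residual = 14.695·(0.01821 + 0.09011·e^(−0.04·20.0)) = 0.8626
sugar = (2.1 − 0.8626)·4.0·21.6

106.9129 g


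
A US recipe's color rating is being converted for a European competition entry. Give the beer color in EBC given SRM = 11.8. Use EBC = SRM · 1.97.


EBC = 11.8 · 1.97

23.2460 EBC


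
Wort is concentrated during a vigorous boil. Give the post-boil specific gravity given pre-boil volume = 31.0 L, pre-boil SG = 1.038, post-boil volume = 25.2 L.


SG_post = 1 + (SG_pre − 1)·V_pre/V_post
pts_pre = (1.038 − 1)·1000 = 38.0000
pts_post = 38.0000·31.0/25.2 = 46.7460
SG_post = 1 + 46.7460/1000

1.0467


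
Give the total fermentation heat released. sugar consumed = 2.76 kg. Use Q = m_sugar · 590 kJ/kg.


Q = 2.76 · 590

1628.4000 kJ


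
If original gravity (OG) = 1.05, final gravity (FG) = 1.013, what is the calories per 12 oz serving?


ABW = (OG−FG)·131.25·0.79/FG;  °P = 259 − 259/SG (for OG→OE and FG→AE);  RE = 0.1808·OE + 0.8192·AE;  Cal = (6.9·ABW + 4·(RE−0.1))·FG·3.55
ABW = (1.05 − 1.013)·131.25·0.79/1.013 = 3.7872
OE = 259 − 259/1.05 = 12.3333 °P
AE = 259 − 259/1.013 = 3.3238 °P
RE = 0.1808·12.3333 + 0.8192·3.3238 = 4.9527 °P
Cal = (6.9·3.7872 + 4·(4.9527−0.1))·1.013·3.55

163.7779 kcal


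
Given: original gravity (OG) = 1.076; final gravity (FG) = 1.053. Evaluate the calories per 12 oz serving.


ABW = (OG−FG)·131.25·0.79/FG;  °P = 259 − 259/SG (for OG→OE and FG→AE);  RE = 0.1808·OE + 0.8192·AE;  Cal = (6.9·ABW + 4·(RE−0.1))·FG·3.55
ABW = (1.076 − 1.053)·131.25·0.79/1.053 = 2.2648
OE = 259 − 259/1.076 = 18.2937 °P
AE = 259 − 259/1.053 = 13.0361 °P
RE = 0.1808·18.2937 + 0.8192·13.0361 = 13.9867 °P
Cal = (6.9·2.2648 + 4·(13.9867−0.1))·1.053·3.55

266.0577 kcal


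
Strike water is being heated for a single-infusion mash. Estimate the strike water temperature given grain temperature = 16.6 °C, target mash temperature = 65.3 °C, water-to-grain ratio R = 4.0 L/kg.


T_strike = (0.41/R)·(T_mash − T_grain) + T_mash
T_strike = (0.41/4.0)·(65.3 − 16.6) + 65.3

70.2917 °C


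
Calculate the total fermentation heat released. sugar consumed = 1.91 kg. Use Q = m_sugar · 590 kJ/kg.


Q = 1.91 · 590

1126.9000 kJ


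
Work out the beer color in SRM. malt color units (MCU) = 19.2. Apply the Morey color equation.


SRM = 1.4922 · MCU^0.6859
SRM = 1.4922 · 19.2^0.6859

11.3251 SRM


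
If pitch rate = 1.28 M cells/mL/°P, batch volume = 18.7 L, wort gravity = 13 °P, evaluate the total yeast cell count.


cells (billions) = rate · V_L · °P
cells = 1.28 · 18.7 · 13

311.1680 billion cells


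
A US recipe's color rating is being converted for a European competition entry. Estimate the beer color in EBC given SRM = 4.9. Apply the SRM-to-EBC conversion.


EBC = SRM · 1.97
EBC = 4.9 · 1.97

9.6530 EBC


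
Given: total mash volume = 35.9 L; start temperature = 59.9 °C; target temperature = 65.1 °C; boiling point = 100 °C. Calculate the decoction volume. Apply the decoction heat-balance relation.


V_dec = V_total·(T_target − T_start)/(T_boil − T_start)
V_dec = 35.9·(65.1 − 59.9)/(100 − 59.9)

4.6554 L


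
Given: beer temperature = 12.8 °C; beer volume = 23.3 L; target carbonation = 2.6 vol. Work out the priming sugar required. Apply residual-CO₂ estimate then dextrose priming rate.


residual = 14.695·(0.01821 + 0.09011·e^(−0.04·T));  sugar = (target − residual)·4.0·V
residual = 14.695·(0.01821 + 0.09011·e^(−0.04·12.8)) = 1.0612
sugar = (2.6 − 1.0612)·4.0·23.3

143.4196 g


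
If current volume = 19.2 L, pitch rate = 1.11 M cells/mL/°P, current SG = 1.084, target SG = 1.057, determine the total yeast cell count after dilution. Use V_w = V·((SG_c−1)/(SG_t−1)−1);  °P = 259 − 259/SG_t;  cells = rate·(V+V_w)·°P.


V_w = 19.2·((1.084−1)/(1.057−1)−1) = 9.0947
V_final = 19.2 + 9.0947 = 28.2947
°P = 259 − 259/1.057 = 13.9669
cells = 1.11·28.2947·13.9669

438.6602 billion cells


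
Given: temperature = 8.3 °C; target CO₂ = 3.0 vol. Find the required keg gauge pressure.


psi = vols/(0.01821 + 0.09011·e^(−0.04·T)) − 14.695
psi = 3.0/(0.01821 + 0.09011·e^(−0.04·8.3)) − 14.695

21.5094 psi


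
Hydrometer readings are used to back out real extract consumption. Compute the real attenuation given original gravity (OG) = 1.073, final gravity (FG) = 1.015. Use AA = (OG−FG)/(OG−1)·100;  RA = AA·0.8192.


AA = (1.073 − 1.015)/(1.073 − 1)·100 = 79.4521
RA = 79.4521·0.8192

65.0871 %


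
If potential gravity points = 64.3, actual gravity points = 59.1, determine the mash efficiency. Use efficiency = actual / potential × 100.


efficiency = 59.1 / 64.3 × 100

91.9129 %


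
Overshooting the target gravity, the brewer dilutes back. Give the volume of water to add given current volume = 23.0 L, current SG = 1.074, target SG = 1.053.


V_water = V·((SG_curr − 1)/(SG_target − 1) − 1)
V_water = 23.0·((1.074 − 1)/(1.053 − 1) − 1)

9.1132 L


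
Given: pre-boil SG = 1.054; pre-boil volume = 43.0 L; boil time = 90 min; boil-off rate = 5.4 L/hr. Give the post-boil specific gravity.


V_post = V_pre − rate·(t/60);  SG_post = 1 + (SG_pre−1)·V_pre/V_post
V_post = 43.0 − 5.4·(90/60) = 34.9000
SG_post = 1 + (1.054 − 1)·43.0/34.9000

1.0665


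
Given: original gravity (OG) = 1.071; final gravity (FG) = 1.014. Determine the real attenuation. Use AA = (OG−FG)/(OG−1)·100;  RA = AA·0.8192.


AA = (1.071 − 1.014)/(1.071 − 1)·100 = 80.2817
RA = 80.2817·0.8192

65.7668 %


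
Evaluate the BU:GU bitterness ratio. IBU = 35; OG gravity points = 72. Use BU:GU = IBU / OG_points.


BU:GU = 35 / 72

0.4861


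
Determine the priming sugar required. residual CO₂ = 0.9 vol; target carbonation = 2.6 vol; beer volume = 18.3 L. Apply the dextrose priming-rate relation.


sugar = (target − residual)·4.0·V
sugar = (2.6 − 0.9)·4.0·18.3

124.4400 g


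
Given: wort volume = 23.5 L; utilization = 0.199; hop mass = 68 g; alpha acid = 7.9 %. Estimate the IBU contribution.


IBU = (α/100)·mass·U·1000 / V
IBU = (7.9/100)·68·0.199·1000 / 23.5

45.4906 IBU


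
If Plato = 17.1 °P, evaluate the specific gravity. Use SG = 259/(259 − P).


SG = 259/(259 − 17.1)

1.0707


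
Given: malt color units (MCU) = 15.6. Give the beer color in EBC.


SRM = 1.4922·MCU^0.6859;  EBC = SRM·1.97
SRM = 1.4922·15.6^0.6859 = 9.8218
EBC = 9.8218·1.97

19.3490 EBC


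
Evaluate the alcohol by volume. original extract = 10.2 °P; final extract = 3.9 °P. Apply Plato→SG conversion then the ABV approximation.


SG = 259/(259 − P);  ABV = (OG − FG)·131.25
OG = 259/(259 − 10.2) = 1.0410
FG = 259/(259 − 3.9) = 1.0153
ABV = (1.0410 − 1.0153)·131.25

3.3743 % ABV


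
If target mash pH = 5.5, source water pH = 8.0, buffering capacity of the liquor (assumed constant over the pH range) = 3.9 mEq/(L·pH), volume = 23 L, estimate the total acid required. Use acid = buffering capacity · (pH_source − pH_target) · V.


acid = 3.9 · (8.0 − 5.5) · 23

224.2500 mEq


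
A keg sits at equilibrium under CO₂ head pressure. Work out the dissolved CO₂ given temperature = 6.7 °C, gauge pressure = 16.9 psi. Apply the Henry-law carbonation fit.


vols = (P + 14.695)·(0.01821 + 0.09011·e^(−0.04·T))
vols = (16.9 + 14.695)·(0.01821 + 0.09011·e^(−0.04·6.7))

2.7531 volumes


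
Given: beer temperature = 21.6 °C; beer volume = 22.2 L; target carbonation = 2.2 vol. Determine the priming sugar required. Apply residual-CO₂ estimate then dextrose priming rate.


residual = 14.695·(0.01821 + 0.09011·e^(−0.04·T));  sugar = (target − residual)·4.0·V
residual = 14.695·(0.01821 + 0.09011·e^(−0.04·21.6)) = 0.8257
sugar = (2.2 − 0.8257)·4.0·22.2

122.0382 g


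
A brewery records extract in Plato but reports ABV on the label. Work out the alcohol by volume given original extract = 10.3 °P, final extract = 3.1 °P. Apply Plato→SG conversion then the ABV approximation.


SG = 259/(259 − P);  ABV = (OG − FG)·131.25
OG = 259/(259 − 10.3) = 1.0414
FG = 259/(259 − 3.1) = 1.0121
ABV = (1.0414 − 1.0121)·131.25

3.8458 % ABV


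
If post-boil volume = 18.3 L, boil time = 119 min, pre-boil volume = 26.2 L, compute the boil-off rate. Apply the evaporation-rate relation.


rate = (V_pre − V_post) / (t_min/60)
rate = (26.2 − 18.3) / (119/60)

3.9832 L/hr


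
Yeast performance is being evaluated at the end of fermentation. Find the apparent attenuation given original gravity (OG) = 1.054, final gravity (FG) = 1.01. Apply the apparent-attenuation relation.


AA = (OG − FG)/(OG − 1) · 100
AA = (1.054 − 1.01)/(1.054 − 1) · 100

81.4815 %


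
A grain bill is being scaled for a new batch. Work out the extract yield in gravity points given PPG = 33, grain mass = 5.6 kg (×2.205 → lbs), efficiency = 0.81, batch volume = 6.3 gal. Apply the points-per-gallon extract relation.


points = lbs × PPG × eff / vol
lbs = 5.6 × 2.205 = 12.3480
points = 12.3480 × 33 × 0.81 / 6.3

52.3908 points


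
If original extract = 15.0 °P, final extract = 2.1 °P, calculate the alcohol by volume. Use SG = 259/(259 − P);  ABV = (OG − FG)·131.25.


OG = 259/(259 − 15.0) = 1.0615
FG = 259/(259 − 2.1) = 1.0082
ABV = (1.0615 − 1.0082)·131.25

6.9958 % ABV


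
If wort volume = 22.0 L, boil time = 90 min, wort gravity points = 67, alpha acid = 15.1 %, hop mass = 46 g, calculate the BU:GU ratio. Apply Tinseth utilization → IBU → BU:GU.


U = 1.65·0.000125^(GP/1000)·(1−e^(−0.04t))/4.15;  IBU = (α/100)·m·U·1000/V;  BU:GU = IBU/GP
U = 1.65·0.000125^(67/1000)·(1−e^(−0.04·90))/4.15 = 0.2118
IBU = (15.1/100)·46·0.2118·1000/22.0 = 66.8666
BU:GU = 66.8666/67

0.9980


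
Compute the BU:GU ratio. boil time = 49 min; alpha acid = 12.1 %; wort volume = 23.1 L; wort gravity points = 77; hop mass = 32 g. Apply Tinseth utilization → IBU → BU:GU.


U = 1.65·0.000125^(GP/1000)·(1−e^(−0.04t))/4.15;  IBU = (α/100)·m·U·1000/V;  BU:GU = IBU/GP
U = 1.65·0.000125^(77/1000)·(1−e^(−0.04·49))/4.15 = 0.1710
IBU = (12.1/100)·32·0.1710·1000/23.1 = 28.6606
BU:GU = 28.6606/77

0.3722


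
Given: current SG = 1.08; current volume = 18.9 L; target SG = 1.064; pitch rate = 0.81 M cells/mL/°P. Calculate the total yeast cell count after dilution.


V_w = V·((SG_c−1)/(SG_t−1)−1);  °P = 259 − 259/SG_t;  cells = rate·(V+V_w)·°P
V_w = 18.9·((1.08−1)/(1.064−1)−1) = 4.7250
V_final = 18.9 + 4.7250 = 23.6250
°P = 259 − 259/1.064 = 15.5789
cells = 0.81·23.6250·15.5789

298.1226 billion cells


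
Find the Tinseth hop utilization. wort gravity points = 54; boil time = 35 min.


U = 1.65·0.000125^(GP/1000) · (1 − e^(−0.04·t))/4.15
bigness = 1.65·0.000125^(54/1000) = 1.0156
boil_factor = (1 − e^(−0.04·35))/4.15 = 0.1815
U = 1.0156 · 0.1815

0.1844


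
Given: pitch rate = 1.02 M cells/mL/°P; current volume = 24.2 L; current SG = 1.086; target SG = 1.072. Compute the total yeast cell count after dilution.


V_w = V·((SG_c−1)/(SG_t−1)−1);  °P = 259 − 259/SG_t;  cells = rate·(V+V_w)·°P
V_w = 24.2·((1.086−1)/(1.072−1)−1) = 4.7056
V_final = 24.2 + 4.7056 = 28.9056
°P = 259 − 259/1.072 = 17.3955
cells = 1.02·28.9056·17.3955

512.8838 billion cells


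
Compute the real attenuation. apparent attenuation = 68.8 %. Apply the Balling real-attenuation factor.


RA = AA · 0.8192
RA = 68.8 · 0.8192

56.3610 %


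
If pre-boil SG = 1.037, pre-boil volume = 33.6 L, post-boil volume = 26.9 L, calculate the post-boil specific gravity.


SG_post = 1 + (SG_pre − 1)·V_pre/V_post
pts_pre = (1.037 − 1)·1000 = 37.0000
pts_post = 37.0000·33.6/26.9 = 46.2156
SG_post = 1 + 46.2156/1000

1.0462


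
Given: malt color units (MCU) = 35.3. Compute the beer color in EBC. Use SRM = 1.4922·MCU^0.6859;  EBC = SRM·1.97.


SRM = 1.4922·35.3^0.6859 = 17.1967
EBC = 17.1967·1.97

33.8775 EBC


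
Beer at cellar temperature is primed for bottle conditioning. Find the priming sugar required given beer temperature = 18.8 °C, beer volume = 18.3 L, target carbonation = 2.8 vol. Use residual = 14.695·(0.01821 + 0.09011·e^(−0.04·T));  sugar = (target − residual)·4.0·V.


residual = 14.695·(0.01821 + 0.09011·e^(−0.04·18.8)) = 0.8918
sugar = (2.8 − 0.8918)·4.0·18.3

139.6774 g


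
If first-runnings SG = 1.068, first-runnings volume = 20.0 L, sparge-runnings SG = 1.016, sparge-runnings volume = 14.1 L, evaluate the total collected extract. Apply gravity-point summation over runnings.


total = Σ (SG_i − 1)·1000·V_i
first = (1.068 − 1)·1000·20.0 = 1360.0000
sparge = (1.016 − 1)·1000·14.1 = 225.6000
total = 1360.0000 + 225.6000

1585.6000 gravity·L


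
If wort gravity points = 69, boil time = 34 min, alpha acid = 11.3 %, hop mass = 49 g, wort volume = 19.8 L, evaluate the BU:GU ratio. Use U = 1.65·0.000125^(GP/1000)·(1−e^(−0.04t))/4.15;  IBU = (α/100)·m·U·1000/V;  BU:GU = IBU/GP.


U = 1.65·0.000125^(69/1000)·(1−e^(−0.04·34))/4.15 = 0.1590
IBU = (11.3/100)·49·0.1590·1000/19.8 = 44.4548
BU:GU = 44.4548/69

0.6443


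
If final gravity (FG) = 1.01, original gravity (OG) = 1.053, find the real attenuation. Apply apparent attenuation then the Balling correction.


AA = (OG−FG)/(OG−1)·100;  RA = AA·0.8192
AA = (1.053 − 1.01)/(1.053 − 1)·100 = 81.1321
RA = 81.1321·0.8192

66.4634 %


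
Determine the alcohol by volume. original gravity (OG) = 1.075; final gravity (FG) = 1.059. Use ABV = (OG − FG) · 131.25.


ABV = (1.075 − 1.059) · 131.25

2.1000 % ABV


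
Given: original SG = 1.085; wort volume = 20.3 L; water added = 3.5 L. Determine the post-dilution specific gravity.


SG_new = 1 + (SG_old − 1)·V_old/(V_old + V_water)
pts = (1.085 − 1)·1000·20.3/(20.3 + 3.5) = 72.5000
SG_new = 1 + 72.5000/1000

1.0725


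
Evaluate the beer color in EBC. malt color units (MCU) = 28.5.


SRM = 1.4922·MCU^0.6859;  EBC = SRM·1.97
SRM = 1.4922·28.5^0.6859 = 14.8493
EBC = 14.8493·1.97

29.2531 EBC


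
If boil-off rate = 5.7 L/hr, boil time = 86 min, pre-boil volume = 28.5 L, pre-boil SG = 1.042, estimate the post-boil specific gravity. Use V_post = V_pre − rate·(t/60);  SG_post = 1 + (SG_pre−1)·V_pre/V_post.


V_post = 28.5 − 5.7·(86/60) = 20.3300
SG_post = 1 + (1.042 − 1)·28.5/20.3300

1.0589


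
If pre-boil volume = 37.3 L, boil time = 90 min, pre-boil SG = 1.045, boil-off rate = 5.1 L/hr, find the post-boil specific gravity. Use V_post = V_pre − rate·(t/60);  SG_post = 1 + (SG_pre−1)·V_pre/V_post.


V_post = 37.3 − 5.1·(90/60) = 29.6500
SG_post = 1 + (1.045 − 1)·37.3/29.6500

1.0566


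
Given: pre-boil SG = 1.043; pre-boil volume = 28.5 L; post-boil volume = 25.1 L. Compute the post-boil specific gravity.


SG_post = 1 + (SG_pre − 1)·V_pre/V_post
pts_pre = (1.043 − 1)·1000 = 43.0000
pts_post = 43.0000·28.5/25.1 = 48.8247
SG_post = 1 + 48.8247/1000

1.0488


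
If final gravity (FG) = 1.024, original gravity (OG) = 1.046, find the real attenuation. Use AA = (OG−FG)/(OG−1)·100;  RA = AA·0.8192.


AA = (1.046 − 1.024)/(1.046 − 1)·100 = 47.8261
RA = 47.8261·0.8192

39.1791 %


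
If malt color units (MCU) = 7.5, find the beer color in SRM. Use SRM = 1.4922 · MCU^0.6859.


SRM = 1.4922 · 7.5^0.6859

5.9434 SRM


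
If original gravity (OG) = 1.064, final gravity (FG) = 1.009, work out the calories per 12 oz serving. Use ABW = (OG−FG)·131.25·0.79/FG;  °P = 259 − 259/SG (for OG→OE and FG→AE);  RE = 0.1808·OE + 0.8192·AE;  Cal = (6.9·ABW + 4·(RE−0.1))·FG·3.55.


ABW = (1.064 − 1.009)·131.25·0.79/1.009 = 5.6519
OE = 259 − 259/1.064 = 15.5789 °P
AE = 259 − 259/1.009 = 2.3102 °P
RE = 0.1808·15.5789 + 0.8192·2.3102 = 4.7092 °P
Cal = (6.9·5.6519 + 4·(4.7092−0.1))·1.009·3.55

205.7300 kcal


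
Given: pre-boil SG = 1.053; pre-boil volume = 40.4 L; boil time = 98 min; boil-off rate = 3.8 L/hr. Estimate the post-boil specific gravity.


V_post = V_pre − rate·(t/60);  SG_post = 1 + (SG_pre−1)·V_pre/V_post
V_post = 40.4 − 3.8·(98/60) = 34.1933
SG_post = 1 + (1.053 − 1)·40.4/34.1933

1.0626


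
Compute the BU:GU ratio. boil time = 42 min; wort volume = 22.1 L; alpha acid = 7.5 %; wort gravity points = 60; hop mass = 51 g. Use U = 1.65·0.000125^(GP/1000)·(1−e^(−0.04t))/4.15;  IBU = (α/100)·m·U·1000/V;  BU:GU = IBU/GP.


U = 1.65·0.000125^(60/1000)·(1−e^(−0.04·42))/4.15 = 0.1887
IBU = (7.5/100)·51·0.1887·1000/22.1 = 32.6524
BU:GU = 32.6524/60

0.5442


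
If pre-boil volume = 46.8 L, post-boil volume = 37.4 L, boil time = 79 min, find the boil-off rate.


rate = (V_pre − V_post) / (t_min/60)
rate = (46.8 − 37.4) / (79/60)

7.1392 L/hr


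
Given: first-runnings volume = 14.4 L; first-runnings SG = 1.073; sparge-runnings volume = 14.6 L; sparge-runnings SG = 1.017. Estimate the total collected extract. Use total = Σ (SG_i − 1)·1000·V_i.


first = (1.073 − 1)·1000·14.4 = 1051.2000
sparge = (1.017 − 1)·1000·14.6 = 248.2000
total = 1051.2000 + 248.2000

1299.4000 gravity·L


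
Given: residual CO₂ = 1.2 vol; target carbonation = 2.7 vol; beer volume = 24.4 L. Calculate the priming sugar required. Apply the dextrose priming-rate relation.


sugar = (target − residual)·4.0·V
sugar = (2.7 − 1.2)·4.0·24.4

146.4000 g


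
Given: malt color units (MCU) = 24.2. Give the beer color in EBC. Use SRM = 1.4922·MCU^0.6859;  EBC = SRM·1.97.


SRM = 1.4922·24.2^0.6859 = 13.2735
EBC = 13.2735·1.97

26.1488 EBC


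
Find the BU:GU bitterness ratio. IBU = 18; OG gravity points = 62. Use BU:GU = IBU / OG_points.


BU:GU = 18 / 62

0.2903


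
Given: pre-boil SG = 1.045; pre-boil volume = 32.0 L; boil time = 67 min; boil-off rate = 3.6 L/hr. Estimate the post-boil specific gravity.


V_post = V_pre − rate·(t/60);  SG_post = 1 + (SG_pre−1)·V_pre/V_post
V_post = 32.0 − 3.6·(67/60) = 27.9800
SG_post = 1 + (1.045 − 1)·32.0/27.9800

1.0515


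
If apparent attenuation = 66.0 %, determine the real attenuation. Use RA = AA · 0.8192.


RA = 66.0 · 0.8192

54.0672 %


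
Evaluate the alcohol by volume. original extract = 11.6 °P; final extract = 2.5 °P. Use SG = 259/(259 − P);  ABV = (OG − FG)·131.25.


OG = 259/(259 − 11.6) = 1.0469
FG = 259/(259 − 2.5) = 1.0097
ABV = (1.0469 − 1.0097)·131.25

4.8748 % ABV


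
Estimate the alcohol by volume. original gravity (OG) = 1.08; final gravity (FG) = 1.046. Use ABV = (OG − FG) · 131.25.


ABV = (1.08 − 1.046) · 131.25

4.4625 % ABV


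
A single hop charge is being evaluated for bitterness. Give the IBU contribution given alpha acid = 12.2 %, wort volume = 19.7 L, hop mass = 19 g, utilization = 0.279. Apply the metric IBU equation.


IBU = (α/100)·mass·U·1000 / V
IBU = (12.2/100)·19·0.279·1000 / 19.7

32.8285 IBU


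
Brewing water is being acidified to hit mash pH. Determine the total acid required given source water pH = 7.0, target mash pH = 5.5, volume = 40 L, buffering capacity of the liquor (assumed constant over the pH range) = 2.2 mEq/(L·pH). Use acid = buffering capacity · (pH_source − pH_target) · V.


acid = 2.2 · (7.0 − 5.5) · 40

132.0000 mEq


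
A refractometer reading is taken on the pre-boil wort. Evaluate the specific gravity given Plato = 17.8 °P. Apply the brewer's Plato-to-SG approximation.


SG = 259/(259 − P)
SG = 259/(259 − 17.8)

1.0738


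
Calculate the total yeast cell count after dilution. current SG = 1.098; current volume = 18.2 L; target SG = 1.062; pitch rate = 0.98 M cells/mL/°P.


V_w = V·((SG_c−1)/(SG_t−1)−1);  °P = 259 − 259/SG_t;  cells = rate·(V+V_w)·°P
V_w = 18.2·((1.098−1)/(1.062−1)−1) = 10.5677
V_final = 18.2 + 10.5677 = 28.7677
°P = 259 − 259/1.062 = 15.1205
cells = 0.98·28.7677·15.1205

426.2838 billion cells


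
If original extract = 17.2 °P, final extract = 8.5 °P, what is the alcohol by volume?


SG = 259/(259 − P);  ABV = (OG − FG)·131.25
OG = 259/(259 − 17.2) = 1.0711
FG = 259/(259 − 8.5) = 1.0339
ABV = (1.0711 − 1.0339)·131.25

4.8826 % ABV


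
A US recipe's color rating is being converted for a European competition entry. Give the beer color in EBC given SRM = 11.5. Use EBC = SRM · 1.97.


EBC = 11.5 · 1.97

22.6550 EBC


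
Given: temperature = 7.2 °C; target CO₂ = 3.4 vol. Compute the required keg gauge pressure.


psi = vols/(0.01821 + 0.09011·e^(−0.04·T)) − 14.695
psi = 3.4/(0.01821 + 0.09011·e^(−0.04·7.2)) − 14.695

24.9454 psi


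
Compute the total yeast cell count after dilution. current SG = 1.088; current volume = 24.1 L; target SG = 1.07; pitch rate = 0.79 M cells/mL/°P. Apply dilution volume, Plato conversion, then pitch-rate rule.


V_w = V·((SG_c−1)/(SG_t−1)−1);  °P = 259 − 259/SG_t;  cells = rate·(V+V_w)·°P
V_w = 24.1·((1.088−1)/(1.07−1)−1) = 6.1971
V_final = 24.1 + 6.1971 = 30.2971
°P = 259 − 259/1.07 = 16.9439
cells = 0.79·30.2971·16.9439

405.5485 billion cells


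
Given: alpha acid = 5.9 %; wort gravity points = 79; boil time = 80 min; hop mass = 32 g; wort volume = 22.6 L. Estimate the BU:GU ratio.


U = 1.65·0.000125^(GP/1000)·(1−e^(−0.04t))/4.15;  IBU = (α/100)·m·U·1000/V;  BU:GU = IBU/GP
U = 1.65·0.000125^(79/1000)·(1−e^(−0.04·80))/4.15 = 0.1875
IBU = (5.9/100)·32·0.1875·1000/22.6 = 15.6643
BU:GU = 15.6643/79

0.1983


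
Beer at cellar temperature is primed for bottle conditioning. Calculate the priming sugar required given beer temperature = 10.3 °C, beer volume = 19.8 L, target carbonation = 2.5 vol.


residual = 14.695·(0.01821 + 0.09011·e^(−0.04·T));  sugar = (target − residual)·4.0·V
residual = 14.695·(0.01821 + 0.09011·e^(−0.04·10.3)) = 1.1446
sugar = (2.5 − 1.1446)·4.0·19.8

107.3458 g


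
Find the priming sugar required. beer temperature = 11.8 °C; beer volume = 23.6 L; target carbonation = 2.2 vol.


residual = 14.695·(0.01821 + 0.09011·e^(−0.04·T));  sugar = (target − residual)·4.0·V
residual = 14.695·(0.01821 + 0.09011·e^(−0.04·11.8)) = 1.0935
sugar = (2.2 − 1.0935)·4.0·23.6

104.4489 g


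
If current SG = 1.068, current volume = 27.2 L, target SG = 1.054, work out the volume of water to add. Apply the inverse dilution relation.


V_water = V·((SG_curr − 1)/(SG_target − 1) − 1)
V_water = 27.2·((1.068 − 1)/(1.054 − 1) − 1)

7.0519 L


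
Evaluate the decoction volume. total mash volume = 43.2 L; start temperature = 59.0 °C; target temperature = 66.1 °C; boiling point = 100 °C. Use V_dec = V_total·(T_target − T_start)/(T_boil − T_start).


V_dec = 43.2·(66.1 − 59.0)/(100 − 59.0)

7.4810 L


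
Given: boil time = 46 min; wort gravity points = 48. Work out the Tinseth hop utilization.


U = 1.65·0.000125^(GP/1000) · (1 − e^(−0.04·t))/4.15
bigness = 1.65·0.000125^(48/1000) = 1.0719
boil_factor = (1 − e^(−0.04·46))/4.15 = 0.2027
U = 1.0719 · 0.2027

0.2173


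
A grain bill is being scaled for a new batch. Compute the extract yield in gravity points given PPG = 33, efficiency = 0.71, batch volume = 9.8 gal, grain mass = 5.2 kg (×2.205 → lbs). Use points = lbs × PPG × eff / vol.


lbs = 5.2 × 2.205 = 11.4660
points = 11.4660 × 33 × 0.71 / 9.8

27.4131 points


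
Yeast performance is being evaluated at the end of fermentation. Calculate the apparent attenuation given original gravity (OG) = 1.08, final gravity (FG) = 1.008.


AA = (OG − FG)/(OG − 1) · 100
AA = (1.08 − 1.008)/(1.08 − 1) · 100

90.0000 %


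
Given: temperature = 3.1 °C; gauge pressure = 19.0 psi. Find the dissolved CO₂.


vols = (P + 14.695)·(0.01821 + 0.09011·e^(−0.04·T))
vols = (19.0 + 14.695)·(0.01821 + 0.09011·e^(−0.04·3.1))

3.2958 volumes


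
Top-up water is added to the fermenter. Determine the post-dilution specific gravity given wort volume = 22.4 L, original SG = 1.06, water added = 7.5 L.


SG_new = 1 + (SG_old − 1)·V_old/(V_old + V_water)
pts = (1.06 − 1)·1000·22.4/(22.4 + 7.5) = 44.9498
SG_new = 1 + 44.9498/1000

1.0449


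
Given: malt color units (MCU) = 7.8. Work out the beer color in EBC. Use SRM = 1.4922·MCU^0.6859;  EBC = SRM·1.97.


SRM = 1.4922·7.8^0.6859 = 6.1054
EBC = 6.1054·1.97

12.0277 EBC


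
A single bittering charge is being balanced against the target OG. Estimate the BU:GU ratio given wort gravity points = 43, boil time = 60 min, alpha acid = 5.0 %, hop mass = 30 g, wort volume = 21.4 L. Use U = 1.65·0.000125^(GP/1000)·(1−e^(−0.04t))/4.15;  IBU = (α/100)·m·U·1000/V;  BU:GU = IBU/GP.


U = 1.65·0.000125^(43/1000)·(1−e^(−0.04·60))/4.15 = 0.2456
IBU = (5.0/100)·30·0.2456·1000/21.4 = 17.2179
BU:GU = 17.2179/43

0.4004


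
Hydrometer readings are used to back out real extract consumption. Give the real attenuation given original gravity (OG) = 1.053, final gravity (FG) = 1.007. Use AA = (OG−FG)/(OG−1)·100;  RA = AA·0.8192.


AA = (1.053 − 1.007)/(1.053 − 1)·100 = 86.7925
RA = 86.7925·0.8192

71.1004 %


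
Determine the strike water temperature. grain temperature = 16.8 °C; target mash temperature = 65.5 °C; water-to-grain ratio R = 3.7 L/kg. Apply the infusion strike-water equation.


T_strike = (0.41/R)·(T_mash − T_grain) + T_mash
T_strike = (0.41/3.7)·(65.5 − 16.8) + 65.5

70.8965 °C


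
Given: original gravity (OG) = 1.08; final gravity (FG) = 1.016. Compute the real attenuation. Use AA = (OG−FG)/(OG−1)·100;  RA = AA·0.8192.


AA = (1.08 − 1.016)/(1.08 − 1)·100 = 80.0000
RA = 80.0000·0.8192

65.5360 %


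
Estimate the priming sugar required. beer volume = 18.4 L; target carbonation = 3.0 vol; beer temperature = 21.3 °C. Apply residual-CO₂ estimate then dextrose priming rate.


residual = 14.695·(0.01821 + 0.09011·e^(−0.04·T));  sugar = (target − residual)·4.0·V
residual = 14.695·(0.01821 + 0.09011·e^(−0.04·21.3)) = 0.8324
sugar = (3.0 − 0.8324)·4.0·18.4

159.5329 g


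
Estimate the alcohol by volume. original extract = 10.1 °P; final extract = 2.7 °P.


SG = 259/(259 − P);  ABV = (OG − FG)·131.25
OG = 259/(259 − 10.1) = 1.0406
FG = 259/(259 − 2.7) = 1.0105
ABV = (1.0406 − 1.0105)·131.25

3.9433 % ABV


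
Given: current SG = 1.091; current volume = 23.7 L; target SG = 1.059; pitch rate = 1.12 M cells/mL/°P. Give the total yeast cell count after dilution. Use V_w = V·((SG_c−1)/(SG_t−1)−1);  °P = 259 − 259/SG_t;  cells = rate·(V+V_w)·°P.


V_w = 23.7·((1.091−1)/(1.059−1)−1) = 12.8542
V_final = 23.7 + 12.8542 = 36.5542
°P = 259 − 259/1.059 = 14.4297
cells = 1.12·36.5542·14.4297

590.7607 billion cells


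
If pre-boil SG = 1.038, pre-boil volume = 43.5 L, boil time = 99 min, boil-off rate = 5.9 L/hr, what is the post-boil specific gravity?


V_post = V_pre − rate·(t/60);  SG_post = 1 + (SG_pre−1)·V_pre/V_post
V_post = 43.5 − 5.9·(99/60) = 33.7650
SG_post = 1 + (1.038 − 1)·43.5/33.7650

1.0490


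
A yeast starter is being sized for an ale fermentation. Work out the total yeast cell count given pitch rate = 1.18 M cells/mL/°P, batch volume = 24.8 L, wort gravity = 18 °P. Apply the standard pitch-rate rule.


cells (billions) = rate · V_L · °P
cells = 1.18 · 24.8 · 18

526.7520 billion cells


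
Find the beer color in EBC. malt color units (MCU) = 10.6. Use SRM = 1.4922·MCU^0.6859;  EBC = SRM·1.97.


SRM = 1.4922·10.6^0.6859 = 7.5350
EBC = 7.5350·1.97

14.8440 EBC


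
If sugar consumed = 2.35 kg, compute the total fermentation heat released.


Q = m_sugar · 590 kJ/kg
Q = 2.35 · 590

1386.5000 kJ


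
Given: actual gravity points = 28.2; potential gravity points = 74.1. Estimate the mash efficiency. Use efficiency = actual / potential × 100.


efficiency = 28.2 / 74.1 × 100

38.0567 %


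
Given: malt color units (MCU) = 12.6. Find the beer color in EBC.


SRM = 1.4922·MCU^0.6859;  EBC = SRM·1.97
SRM = 1.4922·12.6^0.6859 = 8.4834
EBC = 8.4834·1.97

16.7123 EBC


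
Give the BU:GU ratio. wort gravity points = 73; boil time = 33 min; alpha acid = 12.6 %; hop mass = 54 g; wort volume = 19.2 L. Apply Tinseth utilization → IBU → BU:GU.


U = 1.65·0.000125^(GP/1000)·(1−e^(−0.04t))/4.15;  IBU = (α/100)·m·U·1000/V;  BU:GU = IBU/GP
U = 1.65·0.000125^(73/1000)·(1−e^(−0.04·33))/4.15 = 0.1512
IBU = (12.6/100)·54·0.1512·1000/19.2 = 53.5793
BU:GU = 53.5793/73

0.7340


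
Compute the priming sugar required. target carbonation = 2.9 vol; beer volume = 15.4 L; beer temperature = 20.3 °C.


residual = 14.695·(0.01821 + 0.09011·e^(−0.04·T));  sugar = (target − residual)·4.0·V
residual = 14.695·(0.01821 + 0.09011·e^(−0.04·20.3)) = 0.8555
sugar = (2.9 − 0.8555)·4.0·15.4

125.9421 g


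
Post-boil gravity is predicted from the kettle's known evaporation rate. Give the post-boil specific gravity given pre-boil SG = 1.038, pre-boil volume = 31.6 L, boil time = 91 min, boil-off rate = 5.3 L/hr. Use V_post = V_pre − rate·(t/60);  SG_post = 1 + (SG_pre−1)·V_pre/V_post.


V_post = 31.6 − 5.3·(91/60) = 23.5617
SG_post = 1 + (1.038 − 1)·31.6/23.5617

1.0510


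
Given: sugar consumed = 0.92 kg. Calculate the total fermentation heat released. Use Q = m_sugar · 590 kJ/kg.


Q = 0.92 · 590

542.8000 kJ


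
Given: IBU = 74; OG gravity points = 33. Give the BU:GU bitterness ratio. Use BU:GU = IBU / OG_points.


BU:GU = 74 / 33

2.2424


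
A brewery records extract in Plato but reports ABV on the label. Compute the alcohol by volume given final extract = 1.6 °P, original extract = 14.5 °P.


SG = 259/(259 − P);  ABV = (OG − FG)·131.25
OG = 259/(259 − 14.5) = 1.0593
FG = 259/(259 − 1.6) = 1.0062
ABV = (1.0593 − 1.0062)·131.25

6.9679 % ABV


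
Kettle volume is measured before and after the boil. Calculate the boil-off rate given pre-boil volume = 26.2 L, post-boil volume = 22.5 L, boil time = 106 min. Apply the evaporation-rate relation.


rate = (V_pre − V_post) / (t_min/60)
rate = (26.2 − 22.5) / (106/60)

2.0943 L/hr


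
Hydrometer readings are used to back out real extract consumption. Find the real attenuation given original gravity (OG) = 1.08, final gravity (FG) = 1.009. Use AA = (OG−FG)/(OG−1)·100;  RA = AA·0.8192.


AA = (1.08 − 1.009)/(1.08 − 1)·100 = 88.7500
RA = 88.7500·0.8192

72.7040 %


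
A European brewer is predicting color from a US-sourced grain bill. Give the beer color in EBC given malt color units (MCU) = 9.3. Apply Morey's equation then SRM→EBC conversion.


SRM = 1.4922·MCU^0.6859;  EBC = SRM·1.97
SRM = 1.4922·9.3^0.6859 = 6.8883
EBC = 6.8883·1.97

13.5699 EBC


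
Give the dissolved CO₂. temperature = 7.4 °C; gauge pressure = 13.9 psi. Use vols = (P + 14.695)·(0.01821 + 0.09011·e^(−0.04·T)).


vols = (13.9 + 14.695)·(0.01821 + 0.09011·e^(−0.04·7.4))

2.4372 volumes


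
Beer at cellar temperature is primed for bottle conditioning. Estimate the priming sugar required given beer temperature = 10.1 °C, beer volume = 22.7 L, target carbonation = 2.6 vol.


residual = 14.695·(0.01821 + 0.09011·e^(−0.04·T));  sugar = (target − residual)·4.0·V
residual = 14.695·(0.01821 + 0.09011·e^(−0.04·10.1)) = 1.1517
sugar = (2.6 − 1.1517)·4.0·22.7

131.5086 g


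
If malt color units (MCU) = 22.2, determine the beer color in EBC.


SRM = 1.4922·MCU^0.6859;  EBC = SRM·1.97
SRM = 1.4922·22.2^0.6859 = 12.5110
EBC = 12.5110·1.97

24.6466 EBC


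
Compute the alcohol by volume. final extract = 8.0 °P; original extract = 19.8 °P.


SG = 259/(259 − P);  ABV = (OG − FG)·131.25
OG = 259/(259 − 19.8) = 1.0828
FG = 259/(259 − 8.0) = 1.0319
ABV = (1.0828 − 1.0319)·131.25

6.6811 % ABV


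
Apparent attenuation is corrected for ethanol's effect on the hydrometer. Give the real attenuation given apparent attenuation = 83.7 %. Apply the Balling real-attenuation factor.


RA = AA · 0.8192
RA = 83.7 · 0.8192

68.5670 %


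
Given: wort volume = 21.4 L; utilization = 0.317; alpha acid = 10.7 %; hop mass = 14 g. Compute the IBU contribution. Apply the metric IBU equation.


IBU = (α/100)·mass·U·1000 / V
IBU = (10.7/100)·14·0.317·1000 / 21.4

22.1900 IBU


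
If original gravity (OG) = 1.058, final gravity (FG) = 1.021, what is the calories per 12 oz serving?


ABW = (OG−FG)·131.25·0.79/FG;  °P = 259 − 259/SG (for OG→OE and FG→AE);  RE = 0.1808·OE + 0.8192·AE;  Cal = (6.9·ABW + 4·(RE−0.1))·FG·3.55
ABW = (1.058 − 1.021)·131.25·0.79/1.021 = 3.7575
OE = 259 − 259/1.058 = 14.1985 °P
AE = 259 − 259/1.021 = 5.3271 °P
RE = 0.1808·14.1985 + 0.8192·5.3271 = 6.9311 °P
Cal = (6.9·3.7575 + 4·(6.9311−0.1))·1.021·3.55

193.0118 kcal


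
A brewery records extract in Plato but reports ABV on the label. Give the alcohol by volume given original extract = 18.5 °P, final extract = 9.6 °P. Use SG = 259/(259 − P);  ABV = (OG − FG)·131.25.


OG = 259/(259 − 18.5) = 1.0769
FG = 259/(259 − 9.6) = 1.0385
ABV = (1.0769 − 1.0385)·131.25

5.0440 % ABV


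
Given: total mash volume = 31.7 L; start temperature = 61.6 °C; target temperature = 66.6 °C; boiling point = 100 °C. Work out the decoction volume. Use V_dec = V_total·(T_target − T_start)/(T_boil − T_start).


V_dec = 31.7·(66.6 − 61.6)/(100 − 61.6)

4.1276 L


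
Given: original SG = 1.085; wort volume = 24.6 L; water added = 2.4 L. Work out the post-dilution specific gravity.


SG_new = 1 + (SG_old − 1)·V_old/(V_old + V_water)
pts = (1.085 − 1)·1000·24.6/(24.6 + 2.4) = 77.4444
SG_new = 1 + 77.4444/1000

1.0774


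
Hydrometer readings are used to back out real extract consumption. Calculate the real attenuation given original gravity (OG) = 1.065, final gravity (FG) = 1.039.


AA = (OG−FG)/(OG−1)·100;  RA = AA·0.8192
AA = (1.065 − 1.039)/(1.065 − 1)·100 = 40.0000
RA = 40.0000·0.8192

32.7680 %


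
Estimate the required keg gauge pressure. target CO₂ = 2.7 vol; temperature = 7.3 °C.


psi = vols/(0.01821 + 0.09011·e^(−0.04·T)) − 14.695
psi = 2.7/(0.01821 + 0.09011·e^(−0.04·7.3)) − 14.695

16.8835 psi


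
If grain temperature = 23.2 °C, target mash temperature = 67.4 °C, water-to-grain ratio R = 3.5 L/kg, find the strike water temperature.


T_strike = (0.41/R)·(T_mash − T_grain) + T_mash
T_strike = (0.41/3.5)·(67.4 − 23.2) + 67.4

72.5777 °C


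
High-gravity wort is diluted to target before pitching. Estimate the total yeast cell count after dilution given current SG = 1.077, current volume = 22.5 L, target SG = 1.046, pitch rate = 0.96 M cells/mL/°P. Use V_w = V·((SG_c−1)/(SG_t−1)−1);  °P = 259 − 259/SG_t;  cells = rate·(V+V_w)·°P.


V_w = 22.5·((1.077−1)/(1.046−1)−1) = 15.1630
V_final = 22.5 + 15.1630 = 37.6630
°P = 259 − 259/1.046 = 11.3901
cells = 0.96·37.6630·11.3901

411.8249 billion cells


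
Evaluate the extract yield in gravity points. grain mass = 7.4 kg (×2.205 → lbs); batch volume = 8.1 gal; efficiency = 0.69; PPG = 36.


points = lbs × PPG × eff / vol
lbs = 7.4 × 2.205 = 16.3170
points = 16.3170 × 36 × 0.69 / 8.1

50.0388 points


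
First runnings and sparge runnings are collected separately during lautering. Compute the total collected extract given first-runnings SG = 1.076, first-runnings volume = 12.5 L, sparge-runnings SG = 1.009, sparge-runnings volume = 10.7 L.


total = Σ (SG_i − 1)·1000·V_i
first = (1.076 − 1)·1000·12.5 = 950.0000
sparge = (1.009 − 1)·1000·10.7 = 96.3000
total = 950.0000 + 96.3000

1046.3000 gravity·L


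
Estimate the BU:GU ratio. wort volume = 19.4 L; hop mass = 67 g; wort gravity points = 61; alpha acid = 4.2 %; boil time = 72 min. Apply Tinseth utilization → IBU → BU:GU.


U = 1.65·0.000125^(GP/1000)·(1−e^(−0.04t))/4.15;  IBU = (α/100)·m·U·1000/V;  BU:GU = IBU/GP
U = 1.65·0.000125^(61/1000)·(1−e^(−0.04·72))/4.15 = 0.2169
IBU = (4.2/100)·67·0.2169·1000/19.4 = 31.4615
BU:GU = 31.4615/61

0.5158
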